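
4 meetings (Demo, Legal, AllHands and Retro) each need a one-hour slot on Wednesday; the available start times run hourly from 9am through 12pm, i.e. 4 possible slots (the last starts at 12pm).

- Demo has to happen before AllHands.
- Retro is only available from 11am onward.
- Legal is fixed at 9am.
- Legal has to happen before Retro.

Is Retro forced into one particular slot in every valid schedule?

No

Retro can be 11am (e.g. Retro in 11am; Demo in 9am; Legal in 9am; AllHands in 10am) or 12pm (e.g. Legal -> 9am, Demo -> 9am, AllHands -> 10am, Retro -> 12pm).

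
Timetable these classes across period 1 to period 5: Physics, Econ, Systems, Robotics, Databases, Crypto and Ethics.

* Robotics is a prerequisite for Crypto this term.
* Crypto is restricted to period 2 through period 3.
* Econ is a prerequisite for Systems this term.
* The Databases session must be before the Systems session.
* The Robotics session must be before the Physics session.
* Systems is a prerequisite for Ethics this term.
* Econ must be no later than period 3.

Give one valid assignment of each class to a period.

Econ -> period 1, Physics -> period 2, Systems -> period 2, Databases -> period 1, Robotics -> period 1, Ethics -> period 3, Crypto -> period 2

Checking: Databases(period 1) before Systems(period 2); Robotics(period 1) before Physics(period 2); Systems(period 2) before Ethics(period 3); Robotics(period 1) before Crypto(period 2); Econ(period 1) before Systems(period 2); Crypto=period 2 in [period 2,period 3]; Econ=period 1 in [period 1,period 3].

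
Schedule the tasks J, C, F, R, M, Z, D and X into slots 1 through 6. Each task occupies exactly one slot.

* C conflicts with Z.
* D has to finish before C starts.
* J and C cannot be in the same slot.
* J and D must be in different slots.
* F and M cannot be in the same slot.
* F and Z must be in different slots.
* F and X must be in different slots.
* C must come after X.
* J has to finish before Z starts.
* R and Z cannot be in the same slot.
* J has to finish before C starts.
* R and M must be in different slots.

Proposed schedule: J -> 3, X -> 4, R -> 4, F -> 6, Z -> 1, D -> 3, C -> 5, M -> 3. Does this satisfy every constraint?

No. J has to finish before Z starts is not satisfied.

C must come after X — holds.
F and Z must be in different slots — holds.
F and M cannot be in the same slot — holds.
J and D must be in different slots — violated.
C conflicts with Z — holds.
R and M must be in different slots — holds.
J and C cannot be in the same slot — holds.
J has to finish before Z starts — violated.
D has to finish before C starts — holds.
F and X must be in different slots — holds.
R and Z cannot be in the same slot — holds.
J has to finish before C starts — holds.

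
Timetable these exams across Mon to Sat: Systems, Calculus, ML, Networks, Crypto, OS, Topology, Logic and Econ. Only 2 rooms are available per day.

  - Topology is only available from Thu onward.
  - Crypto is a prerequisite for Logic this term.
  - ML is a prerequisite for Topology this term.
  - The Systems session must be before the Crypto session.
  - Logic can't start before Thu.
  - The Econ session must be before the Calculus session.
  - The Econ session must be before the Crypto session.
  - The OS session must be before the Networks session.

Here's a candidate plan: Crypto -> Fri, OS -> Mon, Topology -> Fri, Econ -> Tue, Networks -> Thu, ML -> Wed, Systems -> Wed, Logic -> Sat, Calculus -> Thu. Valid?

Topology is only available from Thu onward — holds.
Logic can't start before Thu — holds.
The OS session must be before the Networks session — holds.
ML is a prerequisite for Topology this term — holds.
The Systems session must be before the Crypto session — holds.
The Econ session must be before the Calculus session — holds.
The Econ session must be before the Crypto session — holds.
Only 2 rooms are available per day — holds.
Crypto is a prerequisite for Logic this term — holds.

Valid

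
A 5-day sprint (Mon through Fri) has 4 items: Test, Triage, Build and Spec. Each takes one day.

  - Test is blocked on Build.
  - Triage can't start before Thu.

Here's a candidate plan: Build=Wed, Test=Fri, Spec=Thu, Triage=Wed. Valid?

Test is blocked on Build — holds.
Triage can't start before Thu — violated.

No. Triage can't start before Thu is not satisfied.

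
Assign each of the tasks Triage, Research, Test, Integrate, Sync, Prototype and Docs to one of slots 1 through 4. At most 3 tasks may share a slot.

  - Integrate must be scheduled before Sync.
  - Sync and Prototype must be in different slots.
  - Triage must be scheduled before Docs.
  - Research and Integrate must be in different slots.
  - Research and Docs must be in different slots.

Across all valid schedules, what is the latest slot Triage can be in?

3

Downstream work caps Triage at 3.
Triage at 3 is achievable: Research=2, Integrate=1, Triage=3, Prototype=1, Test=1, Docs=4, Sync=2.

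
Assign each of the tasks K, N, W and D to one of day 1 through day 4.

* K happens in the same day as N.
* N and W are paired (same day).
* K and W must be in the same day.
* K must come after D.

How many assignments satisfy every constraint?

Splitting on K: it can be day 2 (1), day 3 (2), day 4 (3). Listing each branch's schedules as (N, W, D) by day number:
K=day 2: (2,2,1) — 1.
K=day 3: (3,3,1) (3,3,2) — 2.
K=day 4: (4,4,1) (4,4,2) (4,4,3) — 3.
Summing: 1 + 2 + 3 = 6.

6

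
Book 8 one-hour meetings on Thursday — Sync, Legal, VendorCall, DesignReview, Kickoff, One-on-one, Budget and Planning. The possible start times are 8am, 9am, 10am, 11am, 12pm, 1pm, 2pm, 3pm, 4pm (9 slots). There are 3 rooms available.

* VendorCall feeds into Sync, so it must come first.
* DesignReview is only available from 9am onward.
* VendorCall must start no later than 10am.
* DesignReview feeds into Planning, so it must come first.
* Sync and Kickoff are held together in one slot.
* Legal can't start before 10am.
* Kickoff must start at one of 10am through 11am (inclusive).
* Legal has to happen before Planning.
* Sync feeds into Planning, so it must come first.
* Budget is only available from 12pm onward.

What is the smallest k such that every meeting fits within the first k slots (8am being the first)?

5 slots

The precedence chain requires at least 3 distinct slots.
With at most 3 per slot and 8 meetings, at least 3 slots are needed.
Budget can't be placed before 12pm — that is slot 5 counting from 8am — so the schedule must run through at least 5 slots.
5 works (last occupied slot: 12pm): for example Budget=12pm; DesignReview=9am; Legal=10am; One-on-one=8am; Kickoff=10am; Planning=11am; Sync=10am; VendorCall=8am.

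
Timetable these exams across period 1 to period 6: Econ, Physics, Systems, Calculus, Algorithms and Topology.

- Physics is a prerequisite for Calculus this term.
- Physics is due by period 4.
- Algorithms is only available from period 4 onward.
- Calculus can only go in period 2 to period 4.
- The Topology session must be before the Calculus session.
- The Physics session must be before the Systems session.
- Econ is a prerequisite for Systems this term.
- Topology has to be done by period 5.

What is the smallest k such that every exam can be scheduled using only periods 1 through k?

The precedence chain requires at least 2 distinct periods.
Algorithms can't be placed before period 4, so the schedule must run through at least period 4.
4 works (last occupied period: period 4): for example Econ -> period 1; Calculus -> period 2; Topology -> period 1; Physics -> period 1; Algorithms -> period 4; Systems -> period 2.

4 periods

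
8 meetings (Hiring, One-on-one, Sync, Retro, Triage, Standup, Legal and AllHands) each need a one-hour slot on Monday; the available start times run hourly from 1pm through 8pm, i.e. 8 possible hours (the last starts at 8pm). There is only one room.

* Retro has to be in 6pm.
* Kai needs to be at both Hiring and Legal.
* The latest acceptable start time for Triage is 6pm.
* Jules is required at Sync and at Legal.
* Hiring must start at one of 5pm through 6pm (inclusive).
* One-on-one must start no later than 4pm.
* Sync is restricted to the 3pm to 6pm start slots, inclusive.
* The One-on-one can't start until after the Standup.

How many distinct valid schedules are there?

Splitting on One-on-one: it can be 2pm (4), 3pm (4), 4pm (4). Listing each branch's schedules as (Hiring, Sync, Retro, Triage, Standup, Legal, AllHands):
One-on-one=2pm: (5pm,3pm,6pm,4pm,1pm,7pm,8pm) (5pm,3pm,6pm,4pm,1pm,8pm,7pm) (5pm,4pm,6pm,3pm,1pm,7pm,8pm) (5pm,4pm,6pm,3pm,1pm,8pm,7pm) — 4.
One-on-one=3pm: (5pm,4pm,6pm,1pm,2pm,7pm,8pm) (5pm,4pm,6pm,1pm,2pm,8pm,7pm) (5pm,4pm,6pm,2pm,1pm,7pm,8pm) (5pm,4pm,6pm,2pm,1pm,8pm,7pm) — 4.
One-on-one=4pm: (5pm,3pm,6pm,1pm,2pm,7pm,8pm) (5pm,3pm,6pm,1pm,2pm,8pm,7pm) (5pm,3pm,6pm,2pm,1pm,7pm,8pm) (5pm,3pm,6pm,2pm,1pm,8pm,7pm) — 4.
Summing: 4 + 4 + 4 = 12.

12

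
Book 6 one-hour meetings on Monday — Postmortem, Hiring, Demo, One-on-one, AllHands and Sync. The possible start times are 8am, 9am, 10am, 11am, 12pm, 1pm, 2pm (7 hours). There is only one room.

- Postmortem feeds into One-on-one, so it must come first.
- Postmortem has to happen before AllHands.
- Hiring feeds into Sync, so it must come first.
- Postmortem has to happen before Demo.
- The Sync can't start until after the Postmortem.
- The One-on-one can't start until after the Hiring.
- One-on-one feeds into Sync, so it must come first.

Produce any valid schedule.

Hiring in 9am, Demo in 12pm, Sync in 11am, AllHands in 1pm, One-on-one in 10am, Postmortem in 8am

Checking: Hiring(9am) before Sync(11am); Postmortem(8am) before Sync(11am); One-on-one(10am) before Sync(11am); Postmortem(8am) before One-on-one(10am); Postmortem(8am) before AllHands(1pm); Hiring(9am) before One-on-one(10am); Postmortem(8am) before Demo(12pm); max 1 per hour (cap 1).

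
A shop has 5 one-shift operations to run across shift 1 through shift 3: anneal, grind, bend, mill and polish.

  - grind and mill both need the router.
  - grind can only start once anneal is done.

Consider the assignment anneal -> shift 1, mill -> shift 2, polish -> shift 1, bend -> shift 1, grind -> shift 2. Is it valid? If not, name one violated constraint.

grind and mill both need the router — violated.
grind can only start once anneal is done — holds.

No. grind and mill both need the router is not satisfied.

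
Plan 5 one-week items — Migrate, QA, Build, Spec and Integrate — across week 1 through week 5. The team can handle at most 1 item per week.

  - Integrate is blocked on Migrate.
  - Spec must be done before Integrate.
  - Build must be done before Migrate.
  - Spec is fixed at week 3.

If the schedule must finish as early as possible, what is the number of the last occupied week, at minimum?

The precedence chain requires at least 3 distinct weeks.
With at most 1 per week and 5 work items, at least 5 weeks are needed.
Propagating the time windows through the other constraints, Integrate can't land before week 4, so the schedule must run through at least week 4.
5 works (last occupied week: week 5): for example Migrate in week 2; Build in week 1; QA in week 5; Spec in week 3; Integrate in week 4.

week 5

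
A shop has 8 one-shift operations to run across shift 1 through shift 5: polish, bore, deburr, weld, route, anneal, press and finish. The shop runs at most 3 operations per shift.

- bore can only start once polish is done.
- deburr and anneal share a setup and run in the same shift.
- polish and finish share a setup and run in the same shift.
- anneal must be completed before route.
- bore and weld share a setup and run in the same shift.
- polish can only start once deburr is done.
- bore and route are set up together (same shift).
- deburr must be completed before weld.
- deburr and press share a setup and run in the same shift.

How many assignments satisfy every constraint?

10

Splitting on polish: it can be shift 2 (3), shift 3 (4), shift 4 (3). Listing each branch's schedules as (bore, deburr, weld, route, anneal, press, finish) by shift number:
polish=shift 2: (3,1,3,3,1,1,2) (4,1,4,4,1,1,2) (5,1,5,5,1,1,2) — 3.
polish=shift 3: (4,1,4,4,1,1,3) (4,2,4,4,2,2,3) (5,1,5,5,1,1,3) (5,2,5,5,2,2,3) — 4.
polish=shift 4: (5,1,5,5,1,1,4) (5,2,5,5,2,2,4) (5,3,5,5,3,3,4) — 3.
Summing: 3 + 4 + 3 = 10.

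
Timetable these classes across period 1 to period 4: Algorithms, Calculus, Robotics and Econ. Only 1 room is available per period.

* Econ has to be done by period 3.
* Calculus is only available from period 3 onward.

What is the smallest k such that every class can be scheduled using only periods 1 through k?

With at most 1 per period and 4 classes, at least 4 periods are needed.
Calculus can't be placed before period 3, so the schedule must run through at least period 3.
4 works (last occupied period: period 4): for example Econ=period 1, Calculus=period 3, Algorithms=period 2, Robotics=period 4.

4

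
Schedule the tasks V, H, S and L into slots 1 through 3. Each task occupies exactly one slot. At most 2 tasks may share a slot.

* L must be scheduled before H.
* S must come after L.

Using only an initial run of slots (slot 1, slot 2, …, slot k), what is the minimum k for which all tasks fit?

The precedence chain requires at least 2 distinct slots.
With at most 2 per slot and 4 tasks, at least 2 slots are needed.
2 works (last occupied slot: 2): for example L -> 1; S -> 2; H -> 2; V -> 1.

2 slots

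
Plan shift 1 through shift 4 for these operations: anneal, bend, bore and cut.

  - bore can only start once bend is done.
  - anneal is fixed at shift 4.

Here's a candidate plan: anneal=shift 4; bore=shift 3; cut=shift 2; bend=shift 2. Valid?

Yes

anneal is fixed at shift 4 — holds.
bore can only start once bend is done — holds.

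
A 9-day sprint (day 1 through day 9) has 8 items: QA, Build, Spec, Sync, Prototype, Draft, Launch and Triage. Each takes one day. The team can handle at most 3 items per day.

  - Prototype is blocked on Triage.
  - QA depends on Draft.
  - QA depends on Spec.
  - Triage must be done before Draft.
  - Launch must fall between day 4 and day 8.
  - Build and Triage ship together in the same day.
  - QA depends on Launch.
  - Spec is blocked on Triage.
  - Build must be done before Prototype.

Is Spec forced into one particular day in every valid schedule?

Spec can be day 2 (e.g. Draft=day 2, QA=day 5, Sync=day 1, Spec=day 2, Launch=day 4, Prototype=day 2, Triage=day 1, Build=day 1) or day 3 (e.g. Spec=day 3; Prototype=day 2; QA=day 5; Launch=day 4; Draft=day 2; Build=day 1; Sync=day 1; Triage=day 1).

No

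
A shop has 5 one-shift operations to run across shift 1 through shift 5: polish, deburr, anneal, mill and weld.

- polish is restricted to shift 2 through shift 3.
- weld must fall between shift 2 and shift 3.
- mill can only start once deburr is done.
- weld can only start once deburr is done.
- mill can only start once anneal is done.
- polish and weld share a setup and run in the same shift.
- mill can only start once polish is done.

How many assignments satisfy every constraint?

Splitting on polish: it can be shift 2 (9), shift 3 (14). Listing each branch's schedules as (deburr, anneal, mill, weld) by shift number:
polish=shift 2: (1,1,3,2) (1,1,4,2) (1,1,5,2) (1,2,3,2) (1,2,4,2) (1,2,5,2) (1,3,4,2) (1,3,5,2) (1,4,5,2) — 9.
polish=shift 3: (1,1,4,3) (1,1,5,3) (1,2,4,3) (1,2,5,3) (1,3,4,3) (1,3,5,3) (1,4,5,3) (2,1,4,3) (2,1,5,3) (2,2,4,3) (2,2,5,3) (2,3,4,3) (2,3,5,3) (2,4,5,3) — 14.
Summing: 9 + 14 = 23.

23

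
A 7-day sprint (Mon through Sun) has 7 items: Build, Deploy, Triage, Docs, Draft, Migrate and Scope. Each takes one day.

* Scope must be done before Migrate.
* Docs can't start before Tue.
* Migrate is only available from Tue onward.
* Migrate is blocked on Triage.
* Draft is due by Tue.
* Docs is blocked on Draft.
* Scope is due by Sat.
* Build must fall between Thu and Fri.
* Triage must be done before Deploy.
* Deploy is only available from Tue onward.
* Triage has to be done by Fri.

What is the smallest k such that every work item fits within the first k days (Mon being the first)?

4

The precedence chain requires at least 2 distinct days.
Build can't be placed before Thu — that is day 4 counting from Mon — so the schedule must run through at least 4 days.
4 works (last occupied day: Thu): for example Draft in Mon; Deploy in Tue; Docs in Tue; Migrate in Tue; Triage in Mon; Scope in Mon; Build in Thu.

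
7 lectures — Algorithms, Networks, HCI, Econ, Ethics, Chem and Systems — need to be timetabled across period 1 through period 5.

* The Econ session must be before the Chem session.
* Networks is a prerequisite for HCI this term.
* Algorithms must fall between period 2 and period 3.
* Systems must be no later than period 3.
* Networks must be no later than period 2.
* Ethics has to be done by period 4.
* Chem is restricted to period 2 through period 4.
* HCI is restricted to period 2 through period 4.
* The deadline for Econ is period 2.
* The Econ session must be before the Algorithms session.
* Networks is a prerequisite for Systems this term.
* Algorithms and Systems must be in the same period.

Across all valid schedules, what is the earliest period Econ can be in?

Econ's own window allows nothing later than period 2.
Econ at period 1 is achievable: Algorithms -> period 2, Networks -> period 1, Econ -> period 1, HCI -> period 2, Ethics -> period 1, Systems -> period 2, Chem -> period 2.

period 1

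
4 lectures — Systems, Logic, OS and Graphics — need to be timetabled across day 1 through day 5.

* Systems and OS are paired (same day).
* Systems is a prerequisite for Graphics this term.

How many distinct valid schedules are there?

50

Splitting on Systems: it can be day 1 (20), day 2 (15), day 3 (10), day 4 (5). Listing each branch's schedules as (Logic, OS, Graphics) by day number:
Systems=day 1: (1,1,2) (1,1,3) (1,1,4) (1,1,5) (2,1,2) (2,1,3) (2,1,4) (2,1,5) (3,1,2) (3,1,3) (3,1,4) (3,1,5) (4,1,2) (4,1,3) (4,1,4) (4,1,5) (5,1,2) (5,1,3) (5,1,4) (5,1,5) — 20.
Systems=day 2: (1,2,3) (1,2,4) (1,2,5) (2,2,3) (2,2,4) (2,2,5) (3,2,3) (3,2,4) (3,2,5) (4,2,3) (4,2,4) (4,2,5) (5,2,3) (5,2,4) (5,2,5) — 15.
Systems=day 3: (1,3,4) (1,3,5) (2,3,4) (2,3,5) (3,3,4) (3,3,5) (4,3,4) (4,3,5) (5,3,4) (5,3,5) — 10.
Systems=day 4: (1,4,5) (2,4,5) (3,4,5) (4,4,5) (5,4,5) — 5.
Summing: 20 + 15 + 10 + 5 = 50.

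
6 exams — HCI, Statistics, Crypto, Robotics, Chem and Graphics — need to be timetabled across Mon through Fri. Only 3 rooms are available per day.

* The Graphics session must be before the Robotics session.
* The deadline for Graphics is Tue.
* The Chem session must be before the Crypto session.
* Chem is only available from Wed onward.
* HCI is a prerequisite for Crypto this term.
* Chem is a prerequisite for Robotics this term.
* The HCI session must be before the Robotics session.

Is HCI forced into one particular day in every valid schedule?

No

HCI can be Mon (e.g. Graphics in Mon; Statistics in Mon; Robotics in Thu; HCI in Mon; Chem in Wed; Crypto in Thu) or Tue (e.g. Chem in Wed, Statistics in Mon, HCI in Tue, Crypto in Thu, Graphics in Mon, Robotics in Thu).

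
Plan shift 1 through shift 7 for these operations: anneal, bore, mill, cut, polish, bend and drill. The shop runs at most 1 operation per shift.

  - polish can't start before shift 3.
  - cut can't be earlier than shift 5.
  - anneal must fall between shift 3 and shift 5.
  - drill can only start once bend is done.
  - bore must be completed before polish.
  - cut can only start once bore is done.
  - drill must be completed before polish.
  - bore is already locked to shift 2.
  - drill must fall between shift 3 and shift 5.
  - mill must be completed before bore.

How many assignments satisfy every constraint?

Splitting on anneal: it can be shift 3 (2), shift 4 (2), shift 5 (2). Listing each branch's schedules as (bore, mill, cut, polish, bend, drill) by shift number:
anneal=shift 3: (2,1,6,7,4,5) (2,1,7,6,4,5) — 2.
anneal=shift 4: (2,1,6,7,3,5) (2,1,7,6,3,5) — 2.
anneal=shift 5: (2,1,6,7,3,4) (2,1,7,6,3,4) — 2.
Summing: 2 + 2 + 2 = 6.

6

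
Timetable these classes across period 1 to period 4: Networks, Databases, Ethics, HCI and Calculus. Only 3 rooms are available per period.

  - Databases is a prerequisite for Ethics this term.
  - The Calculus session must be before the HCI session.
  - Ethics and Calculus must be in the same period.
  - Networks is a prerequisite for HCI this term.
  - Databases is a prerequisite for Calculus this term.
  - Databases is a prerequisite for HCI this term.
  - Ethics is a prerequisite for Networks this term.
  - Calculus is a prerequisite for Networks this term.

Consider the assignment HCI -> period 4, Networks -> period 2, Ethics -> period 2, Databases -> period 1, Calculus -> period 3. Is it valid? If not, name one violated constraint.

No. Calculus is a prerequisite for Networks this term is not satisfied.

Calculus is a prerequisite for Networks this term — violated.
Networks is a prerequisite for HCI this term — holds.
Ethics is a prerequisite for Networks this term — violated.
The Calculus session must be before the HCI session — holds.
Databases is a prerequisite for HCI this term — holds.
Databases is a prerequisite for Calculus this term — holds.
Ethics and Calculus must be in the same period — violated.
Databases is a prerequisite for Ethics this term — holds.
Only 3 rooms are available per period — holds.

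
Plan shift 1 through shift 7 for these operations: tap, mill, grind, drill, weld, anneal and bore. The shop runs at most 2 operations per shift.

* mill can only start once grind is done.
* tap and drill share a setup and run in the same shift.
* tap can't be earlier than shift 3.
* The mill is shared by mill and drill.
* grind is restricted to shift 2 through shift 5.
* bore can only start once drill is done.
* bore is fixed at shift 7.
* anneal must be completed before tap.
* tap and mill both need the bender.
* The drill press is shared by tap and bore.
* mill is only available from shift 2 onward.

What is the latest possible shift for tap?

shift 6

Tap is available from shift 3; tap must be in the same shift as drill, which can't be after shift 6, so tap is at most shift 6.
tap at shift 6 is achievable: weld -> shift 1; anneal -> shift 1; mill -> shift 3; grind -> shift 2; drill -> shift 6; bore -> shift 7; tap -> shift 6.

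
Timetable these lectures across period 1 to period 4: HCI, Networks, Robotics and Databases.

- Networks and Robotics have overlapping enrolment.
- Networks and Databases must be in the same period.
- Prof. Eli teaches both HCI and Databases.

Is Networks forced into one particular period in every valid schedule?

No

Networks can be period 1 (e.g. Networks in period 1; Databases in period 1; HCI in period 2; Robotics in period 2) or period 2 (e.g. Databases in period 2; HCI in period 1; Robotics in period 1; Networks in period 2).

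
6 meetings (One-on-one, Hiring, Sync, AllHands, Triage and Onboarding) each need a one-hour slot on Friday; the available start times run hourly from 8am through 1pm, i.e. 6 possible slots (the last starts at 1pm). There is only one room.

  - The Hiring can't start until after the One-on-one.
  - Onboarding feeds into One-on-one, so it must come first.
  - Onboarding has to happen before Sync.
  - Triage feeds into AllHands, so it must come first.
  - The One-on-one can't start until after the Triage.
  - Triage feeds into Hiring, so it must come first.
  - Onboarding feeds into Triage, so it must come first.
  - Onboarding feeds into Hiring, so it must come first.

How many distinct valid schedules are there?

Splitting on One-on-one: it can be 10am (6), 11am (6), 12pm (3). Listing each branch's schedules as (Hiring, Sync, AllHands, Triage, Onboarding):
One-on-one=10am: (11am,12pm,1pm,9am,8am) (11am,1pm,12pm,9am,8am) (12pm,11am,1pm,9am,8am) (12pm,1pm,11am,9am,8am) (1pm,11am,12pm,9am,8am) (1pm,12pm,11am,9am,8am) — 6.
One-on-one=11am: (12pm,9am,1pm,10am,8am) (12pm,10am,1pm,9am,8am) (12pm,1pm,10am,9am,8am) (1pm,9am,12pm,10am,8am) (1pm,10am,12pm,9am,8am) (1pm,12pm,10am,9am,8am) — 6.
One-on-one=12pm: (1pm,9am,11am,10am,8am) (1pm,10am,11am,9am,8am) (1pm,11am,10am,9am,8am) — 3.
Summing: 6 + 6 + 3 = 15.

15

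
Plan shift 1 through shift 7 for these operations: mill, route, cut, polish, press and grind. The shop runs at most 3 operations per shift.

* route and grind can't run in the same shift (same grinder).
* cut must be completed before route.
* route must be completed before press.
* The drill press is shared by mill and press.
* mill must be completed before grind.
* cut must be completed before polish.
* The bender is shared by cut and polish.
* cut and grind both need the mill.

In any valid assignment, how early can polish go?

Precedence pushes polish to at least shift 2.
polish at shift 2 is achievable: press in shift 3, route in shift 2, grind in shift 3, polish in shift 2, mill in shift 1, cut in shift 1.

shift 2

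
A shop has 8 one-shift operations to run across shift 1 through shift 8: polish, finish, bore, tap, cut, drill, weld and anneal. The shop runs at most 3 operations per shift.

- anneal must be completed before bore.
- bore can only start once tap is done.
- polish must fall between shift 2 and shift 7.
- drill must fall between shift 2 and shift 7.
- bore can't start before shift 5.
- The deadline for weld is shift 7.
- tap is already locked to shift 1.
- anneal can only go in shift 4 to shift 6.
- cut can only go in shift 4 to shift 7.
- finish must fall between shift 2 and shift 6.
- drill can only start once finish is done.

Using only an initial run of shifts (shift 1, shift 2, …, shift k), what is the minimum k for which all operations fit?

The precedence chain requires at least 2 distinct shifts.
With at most 3 per shift and 8 operations, at least 3 shifts are needed.
bore can't be placed before shift 5, so the schedule must run through at least shift 5.
5 works (last occupied shift: shift 5): for example drill in shift 3; weld in shift 1; anneal in shift 4; cut in shift 4; bore in shift 5; polish in shift 2; finish in shift 2; tap in shift 1.

5 shifts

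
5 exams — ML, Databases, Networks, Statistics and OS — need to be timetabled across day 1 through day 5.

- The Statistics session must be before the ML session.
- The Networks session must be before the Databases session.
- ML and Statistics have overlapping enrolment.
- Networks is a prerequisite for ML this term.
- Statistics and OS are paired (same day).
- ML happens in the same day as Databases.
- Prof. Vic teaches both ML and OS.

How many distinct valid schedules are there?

Splitting on ML: it can be day 2 (1), day 3 (4), day 4 (9), day 5 (16). Listing each branch's schedules as (Databases, Networks, Statistics, OS) by day number:
ML=day 2: (2,1,1,1) — 1.
ML=day 3: (3,1,1,1) (3,1,2,2) (3,2,1,1) (3,2,2,2) — 4.
ML=day 4: (4,1,1,1) (4,1,2,2) (4,1,3,3) (4,2,1,1) (4,2,2,2) (4,2,3,3) (4,3,1,1) (4,3,2,2) (4,3,3,3) — 9.
ML=day 5: (5,1,1,1) (5,1,2,2) (5,1,3,3) (5,1,4,4) (5,2,1,1) (5,2,2,2) (5,2,3,3) (5,2,4,4) (5,3,1,1) (5,3,2,2) (5,3,3,3) (5,3,4,4) (5,4,1,1) (5,4,2,2) (5,4,3,3) (5,4,4,4) — 16.
Summing: 1 + 4 + 9 + 16 = 30.

30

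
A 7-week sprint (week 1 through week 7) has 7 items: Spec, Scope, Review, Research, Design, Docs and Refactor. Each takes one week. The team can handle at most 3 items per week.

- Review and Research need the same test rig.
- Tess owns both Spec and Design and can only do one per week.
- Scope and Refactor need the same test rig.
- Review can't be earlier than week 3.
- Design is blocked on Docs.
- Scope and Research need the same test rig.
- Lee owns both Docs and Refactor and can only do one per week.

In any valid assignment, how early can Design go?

Precedence pushes Design to at least week 2.
Design at week 2 is achievable: Spec -> week 1; Docs -> week 1; Review -> week 3; Scope -> week 1; Research -> week 2; Refactor -> week 2; Design -> week 2.

week 2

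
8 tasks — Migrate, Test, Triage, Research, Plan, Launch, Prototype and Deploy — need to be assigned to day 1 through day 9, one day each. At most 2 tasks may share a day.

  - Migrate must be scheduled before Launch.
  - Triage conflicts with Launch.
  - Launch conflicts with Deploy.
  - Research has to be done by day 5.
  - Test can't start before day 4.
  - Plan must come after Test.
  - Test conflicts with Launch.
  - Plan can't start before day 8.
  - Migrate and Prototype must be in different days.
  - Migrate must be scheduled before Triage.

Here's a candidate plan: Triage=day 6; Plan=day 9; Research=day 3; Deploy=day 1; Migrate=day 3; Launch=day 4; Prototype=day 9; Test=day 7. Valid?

Yes, all constraints hold

Plan can't start before day 8 — holds.
Migrate and Prototype must be in different days — holds.
Test can't start before day 4 — holds.
At most 2 tasks may share a day — holds.
Test conflicts with Launch — holds.
Migrate must be scheduled before Launch — holds.
Triage conflicts with Launch — holds.
Research has to be done by day 5 — holds.
Migrate must be scheduled before Triage — holds.
Plan must come after Test — holds.
Launch conflicts with Deploy — holds.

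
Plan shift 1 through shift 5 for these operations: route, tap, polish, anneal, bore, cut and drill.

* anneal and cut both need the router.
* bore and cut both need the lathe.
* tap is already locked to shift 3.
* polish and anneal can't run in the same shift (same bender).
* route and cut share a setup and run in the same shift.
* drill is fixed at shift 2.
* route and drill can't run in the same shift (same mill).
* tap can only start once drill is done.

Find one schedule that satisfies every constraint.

cut -> shift 1, route -> shift 1, anneal -> shift 2, polish -> shift 1, bore -> shift 2, tap -> shift 3, drill -> shift 2

Checking: drill(shift 2) before tap(shift 3); anneal(shift 2) != cut(shift 1); polish(shift 1) != anneal(shift 2); route(shift 1) != drill(shift 2); bore(shift 2) != cut(shift 1); route = cut = shift 1; tap=shift 3 in [shift 3,shift 3]; drill=shift 2 in [shift 2,shift 2].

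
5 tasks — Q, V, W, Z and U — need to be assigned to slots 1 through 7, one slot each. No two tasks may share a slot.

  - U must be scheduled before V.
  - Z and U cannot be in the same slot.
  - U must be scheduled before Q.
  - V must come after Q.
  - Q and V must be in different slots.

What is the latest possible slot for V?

7

Precedence pushes V to at least 3.
V at 7 is achievable: U -> 1; Z -> 4; V -> 7; Q -> 2; W -> 3.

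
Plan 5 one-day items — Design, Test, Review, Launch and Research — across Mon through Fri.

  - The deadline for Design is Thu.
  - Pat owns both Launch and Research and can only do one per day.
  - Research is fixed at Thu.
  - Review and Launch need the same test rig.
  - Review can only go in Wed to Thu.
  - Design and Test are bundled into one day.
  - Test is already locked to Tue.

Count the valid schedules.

Splitting on Review: it can be Wed (3), Thu (4). Listing each branch's schedules as (Design, Test, Launch, Research):
Review=Wed: (Tue,Tue,Mon,Thu) (Tue,Tue,Tue,Thu) (Tue,Tue,Fri,Thu) — 3.
Review=Thu: (Tue,Tue,Mon,Thu) (Tue,Tue,Tue,Thu) (Tue,Tue,Wed,Thu) (Tue,Tue,Fri,Thu) — 4.
Summing: 3 + 4 = 7.

7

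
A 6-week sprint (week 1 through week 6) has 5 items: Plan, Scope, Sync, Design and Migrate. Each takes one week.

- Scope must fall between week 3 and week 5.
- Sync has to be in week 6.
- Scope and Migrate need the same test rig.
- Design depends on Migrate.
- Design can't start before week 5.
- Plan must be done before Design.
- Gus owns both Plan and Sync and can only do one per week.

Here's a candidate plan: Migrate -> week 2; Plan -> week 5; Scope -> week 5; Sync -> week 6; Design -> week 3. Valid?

No — it violates: Design can't start before week 5

Plan must be done before Design — violated.
Gus owns both Plan and Sync and can only do one per week — holds.
Scope must fall between week 3 and week 5 — holds.
Scope and Migrate need the same test rig — holds.
Design can't start before week 5 — violated.
Design depends on Migrate — holds.
Sync has to be in week 6 — holds.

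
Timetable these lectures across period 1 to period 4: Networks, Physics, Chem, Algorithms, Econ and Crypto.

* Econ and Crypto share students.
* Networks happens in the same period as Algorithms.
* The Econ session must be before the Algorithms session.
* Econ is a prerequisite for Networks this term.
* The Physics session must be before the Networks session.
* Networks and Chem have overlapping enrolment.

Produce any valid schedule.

Networks in period 2; Crypto in period 2; Econ in period 1; Physics in period 1; Chem in period 1; Algorithms in period 2

Checking: Econ(period 1) before Algorithms(period 2); Physics(period 1) before Networks(period 2); Econ(period 1) before Networks(period 2); Econ(period 1) != Crypto(period 2); Networks(period 2) != Chem(period 1); Networks = Algorithms = period 2.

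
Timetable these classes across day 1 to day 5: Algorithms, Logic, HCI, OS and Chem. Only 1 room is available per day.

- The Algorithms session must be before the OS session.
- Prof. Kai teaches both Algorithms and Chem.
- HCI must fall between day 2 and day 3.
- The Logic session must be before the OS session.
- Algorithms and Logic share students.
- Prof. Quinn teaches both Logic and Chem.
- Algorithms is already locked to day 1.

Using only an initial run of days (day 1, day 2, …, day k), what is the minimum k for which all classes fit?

The precedence chain requires at least 2 distinct days.
With at most 1 per day and 5 classes, at least 5 days are needed.
5 works (last occupied day: day 5): for example OS -> day 4; Chem -> day 5; HCI -> day 2; Algorithms -> day 1; Logic -> day 3.

5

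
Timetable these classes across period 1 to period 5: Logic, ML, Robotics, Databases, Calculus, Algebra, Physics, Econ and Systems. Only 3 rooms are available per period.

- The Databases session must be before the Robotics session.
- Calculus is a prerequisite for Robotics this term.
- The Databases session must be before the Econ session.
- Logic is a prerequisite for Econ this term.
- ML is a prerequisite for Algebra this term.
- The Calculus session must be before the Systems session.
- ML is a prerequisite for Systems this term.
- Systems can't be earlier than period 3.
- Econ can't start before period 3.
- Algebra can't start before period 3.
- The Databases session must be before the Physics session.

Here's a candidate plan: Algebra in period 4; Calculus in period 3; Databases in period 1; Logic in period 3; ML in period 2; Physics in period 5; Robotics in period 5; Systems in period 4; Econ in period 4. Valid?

Yes, all constraints hold

Calculus is a prerequisite for Robotics this term — holds.
The Databases session must be before the Physics session — holds.
Logic is a prerequisite for Econ this term — holds.
Systems can't be earlier than period 3 — holds.
Econ can't start before period 3 — holds.
The Databases session must be before the Econ session — holds.
Algebra can't start before period 3 — holds.
Only 3 rooms are available per period — holds.
ML is a prerequisite for Algebra this term — holds.
The Calculus session must be before the Systems session — holds.
The Databases session must be before the Robotics session — holds.
ML is a prerequisite for Systems this term — holds.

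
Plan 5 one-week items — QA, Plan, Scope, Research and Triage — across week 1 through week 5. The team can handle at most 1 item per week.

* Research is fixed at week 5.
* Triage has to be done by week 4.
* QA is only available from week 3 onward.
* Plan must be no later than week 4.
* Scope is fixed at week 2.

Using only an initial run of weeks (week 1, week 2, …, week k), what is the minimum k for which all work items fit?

5

With at most 1 per week and 5 work items, at least 5 weeks are needed.
Research can't be placed before week 5, so the schedule must run through at least week 5.
5 works (last occupied week: week 5): for example Scope in week 2, Plan in week 1, Research in week 5, QA in week 3, Triage in week 4.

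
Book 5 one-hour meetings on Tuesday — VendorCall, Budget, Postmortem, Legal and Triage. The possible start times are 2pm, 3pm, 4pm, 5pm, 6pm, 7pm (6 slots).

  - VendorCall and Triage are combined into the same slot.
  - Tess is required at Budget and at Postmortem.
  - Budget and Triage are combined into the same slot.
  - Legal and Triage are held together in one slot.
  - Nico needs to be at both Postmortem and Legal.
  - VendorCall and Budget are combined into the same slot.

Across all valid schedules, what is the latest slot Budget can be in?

7pm

Budget at 7pm is achievable: Legal -> 7pm, Postmortem -> 2pm, VendorCall -> 7pm, Budget -> 7pm, Triage -> 7pm.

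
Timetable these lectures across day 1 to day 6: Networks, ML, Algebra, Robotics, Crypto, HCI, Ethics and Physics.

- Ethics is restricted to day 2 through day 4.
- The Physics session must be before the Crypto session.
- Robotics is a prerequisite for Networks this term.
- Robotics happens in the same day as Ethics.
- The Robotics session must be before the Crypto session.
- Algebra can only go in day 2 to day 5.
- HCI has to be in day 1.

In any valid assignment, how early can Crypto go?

Precedence pushes Crypto to at least day 3.
Crypto at day 3 is achievable: Crypto=day 3, Physics=day 1, ML=day 1, Ethics=day 2, Robotics=day 2, Networks=day 3, Algebra=day 2, HCI=day 1.

day 3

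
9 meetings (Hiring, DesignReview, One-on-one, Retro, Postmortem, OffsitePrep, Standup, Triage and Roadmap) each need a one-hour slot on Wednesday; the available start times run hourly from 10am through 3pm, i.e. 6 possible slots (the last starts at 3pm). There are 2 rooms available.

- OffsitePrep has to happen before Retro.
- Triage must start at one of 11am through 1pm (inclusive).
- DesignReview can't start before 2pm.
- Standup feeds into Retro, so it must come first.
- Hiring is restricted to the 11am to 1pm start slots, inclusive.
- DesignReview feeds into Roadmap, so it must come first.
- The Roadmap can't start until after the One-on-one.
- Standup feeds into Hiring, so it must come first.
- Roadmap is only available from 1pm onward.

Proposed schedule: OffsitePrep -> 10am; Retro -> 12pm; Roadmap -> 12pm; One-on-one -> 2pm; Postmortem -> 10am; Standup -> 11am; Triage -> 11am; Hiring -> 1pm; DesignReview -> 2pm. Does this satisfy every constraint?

Invalid. Roadmap is only available from 1pm onward.

Hiring is restricted to the 11am to 1pm start slots, inclusive — holds.
Standup feeds into Retro, so it must come first — holds.
Triage must start at one of 11am through 1pm (inclusive) — holds.
Standup feeds into Hiring, so it must come first — holds.
DesignReview can't start before 2pm — holds.
There are 2 rooms available — holds.
The Roadmap can't start until after the One-on-one — violated.
OffsitePrep has to happen before Retro — holds.
Roadmap is only available from 1pm onward — violated.
DesignReview feeds into Roadmap, so it must come first — violated.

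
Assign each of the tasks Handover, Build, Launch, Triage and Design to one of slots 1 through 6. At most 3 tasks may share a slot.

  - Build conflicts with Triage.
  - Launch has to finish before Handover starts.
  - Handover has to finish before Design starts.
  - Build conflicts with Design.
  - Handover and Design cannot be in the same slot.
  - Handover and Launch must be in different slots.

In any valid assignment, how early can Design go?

Precedence pushes Design to at least 3.
Design at 3 is achievable: Handover in 2; Build in 1; Design in 3; Triage in 2; Launch in 1.

3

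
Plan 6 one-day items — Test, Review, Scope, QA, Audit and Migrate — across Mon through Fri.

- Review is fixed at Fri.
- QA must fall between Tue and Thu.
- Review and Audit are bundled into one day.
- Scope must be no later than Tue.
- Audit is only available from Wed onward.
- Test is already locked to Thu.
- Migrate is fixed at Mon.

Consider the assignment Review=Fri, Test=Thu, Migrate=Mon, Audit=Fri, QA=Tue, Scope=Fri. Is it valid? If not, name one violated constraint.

QA must fall between Tue and Thu — holds.
Scope must be no later than Tue — violated.
Review and Audit are bundled into one day — holds.
Test is already locked to Thu — holds.
Audit is only available from Wed onward — holds.
Review is fixed at Fri — holds.
Migrate is fixed at Mon — holds.

Invalid. Scope must be no later than Tue.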